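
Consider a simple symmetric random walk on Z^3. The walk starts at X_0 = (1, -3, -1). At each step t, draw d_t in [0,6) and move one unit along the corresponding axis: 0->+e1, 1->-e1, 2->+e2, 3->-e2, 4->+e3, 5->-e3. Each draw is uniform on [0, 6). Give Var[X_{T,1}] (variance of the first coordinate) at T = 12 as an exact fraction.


Outcome values over d=0..5: [1, -1, 0, 0, 0, 0]
Σy = 0, Σy² = 2, M = 6
μ = 0/6 = 0,  σ² = 2/6 − (0)² = 1/3
Independent increments: Var[X_12] = 12·σ² = 12·(1/3) = 4

4


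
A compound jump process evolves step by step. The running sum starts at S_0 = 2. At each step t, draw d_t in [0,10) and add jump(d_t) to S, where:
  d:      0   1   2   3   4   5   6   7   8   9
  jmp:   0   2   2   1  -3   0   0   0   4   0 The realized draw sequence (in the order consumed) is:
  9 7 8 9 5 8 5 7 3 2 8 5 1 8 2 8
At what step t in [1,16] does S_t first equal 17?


t=0: S=2, d=9, jump=0, S_1=2
t=1: S=2, d=7, jump=0, S_2=2
t=2: S=2, d=8, jump=4, S_3=6
t=3: S=6, d=9, jump=0, S_4=6
t=4: S=6, d=5, jump=0, S_5=6
t=5: S=6, d=8, jump=4, S_6=10
t=6: S=10, d=5, jump=0, S_7=10
t=7: S=10, d=7, jump=0, S_8=10
t=8: S=10, d=3, jump=1, S_9=11
t=9: S=11, d=2, jump=2, S_10=13
t=10: S=13, d=8, jump=4, S_11=17
t=11: S=17, d=5, jump=0, S_12=17
t=12: S=17, d=1, jump=2, S_13=19
t=13: S=19, d=8, jump=4, S_14=23
t=14: S=23, d=2, jump=2, S_15=25
t=15: S=25, d=8, jump=4, S_16=29

11


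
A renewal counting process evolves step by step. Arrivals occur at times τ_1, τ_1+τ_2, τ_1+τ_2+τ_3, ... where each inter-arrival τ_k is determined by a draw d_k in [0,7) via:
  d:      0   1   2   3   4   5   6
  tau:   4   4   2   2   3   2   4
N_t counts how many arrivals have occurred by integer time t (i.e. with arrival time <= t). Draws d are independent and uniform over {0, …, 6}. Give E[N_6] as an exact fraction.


Inter-arrival values over d=0..6: [4, 4, 2, 2, 3, 2, 4]
Each d has probability 1/7, so the pmf of τ is: f(2) = 3/7, f(3) = 1/7, f(4) = 3/7
Renewal equation for m(n) = E[N_n]: condition on τ_1 = k (if k <= n, one arrival plus a fresh copy on the remaining n−k steps): m(n) = F(n) + Σ_{k<=n} f(k)·m(n−k), where F(n) = P(τ <= n) and m(0) = 0
m(1) = F(1) = 0
m(2) = F(2) = 3/7
m(3) = F(3) = 4/7
m(4) = F(4) + f(2)·m(2) = 1 + 3/7·3/7 = 58/49
m(5) = F(5) + f(2)·m(3) + f(3)·m(2) = 1 + 3/7·4/7 + 1/7·3/7 = 64/49
m(6) = F(6) + f(2)·m(4) + f(3)·m(3) + f(4)·m(2) = 1 + 3/7·58/49 + 1/7·4/7 + 3/7·3/7 = 608/343
E[N_6] = m(6) = 608/343

608/343


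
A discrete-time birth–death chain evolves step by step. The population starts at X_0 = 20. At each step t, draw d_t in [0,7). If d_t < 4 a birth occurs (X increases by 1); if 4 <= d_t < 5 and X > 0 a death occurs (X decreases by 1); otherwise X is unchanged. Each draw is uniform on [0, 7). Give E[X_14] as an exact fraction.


X can drop by at most 1 per step and X_0 = 20 > T = 14, so X_t >= 20 − t >= 6 > 0 for every t <= 14: the floor at 0 (the 'and X > 0' condition) never binds. Hence X_14 = X_0 + Σ_{t<14} Y_t with i.i.d. increments Y_t = y(d_t) ∈ {+1, −1, 0}.
Outcome values over d=0..6: [1, 1, 1, 1, -1, 0, 0]
Σy = 3, Σy² = 5, M = 7
μ = 3/7 = 3/7,  σ² = 5/7 − (3/7)² = 26/49
E[X_14] = 20 + 14·(3/7) = 26

26


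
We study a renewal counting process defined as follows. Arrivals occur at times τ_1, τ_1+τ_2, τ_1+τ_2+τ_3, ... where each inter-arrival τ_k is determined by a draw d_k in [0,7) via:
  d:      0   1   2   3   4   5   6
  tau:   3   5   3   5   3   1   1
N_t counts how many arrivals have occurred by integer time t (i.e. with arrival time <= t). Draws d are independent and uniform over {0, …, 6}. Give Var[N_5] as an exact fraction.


Inter-arrival values over d=0..6: [3, 5, 3, 5, 3, 1, 1]
Each d has probability 1/7, so the pmf of τ is: f(1) = 2/7, f(3) = 3/7, f(5) = 2/7
Let p_n(j) = P(N_n = j), with p_0 = [1]. Condition on τ_1: p_n(0) = P(τ > n), and for j >= 1, p_n(j) = Σ_{k<=n} f(k)·p_{n−k}(j−1)
p_1 = [5/7, 2/7]  (j = 0..1)
p_2 = [5/7, 10/49, 4/49]  (j = 0..2)
p_3 = [2/7, 31/49, 20/343, 8/343]  (j = 0..3)
p_4 = [2/7, 19/49, 104/343, 40/2401, 16/2401]  (j = 0..4)
p_5 = [0, 33/49, 68/343, 292/2401, 80/16807, 32/16807]  (j = 0..5)
E[N_5] = Σ j·p_5(j) = 24595/16807;  E[N_5²] = Σ j²·p_5(j) = 45123/16807
Var[N_5] = 45123/16807 − (24595/16807)² = 153468236/282475249

153468236/282475249


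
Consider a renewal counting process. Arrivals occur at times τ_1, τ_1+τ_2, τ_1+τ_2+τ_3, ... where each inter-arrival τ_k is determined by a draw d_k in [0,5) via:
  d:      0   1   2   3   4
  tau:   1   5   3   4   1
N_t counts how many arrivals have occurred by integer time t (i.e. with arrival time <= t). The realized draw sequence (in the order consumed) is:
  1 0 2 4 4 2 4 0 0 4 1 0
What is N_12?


5

draw d_1=1: τ_1=5, arrival time A_1=5
draw d_2=0: τ_2=1, arrival time A_2=6
draw d_3=2: τ_3=3, arrival time A_3=9
draw d_4=4: τ_4=1, arrival time A_4=10
draw d_5=4: τ_5=1, arrival time A_5=11
draw d_6=2: τ_6=3, arrival time A_6=14
draw d_7=4: τ_7=1, arrival time A_7=15
draw d_8=0: τ_8=1, arrival time A_8=16
draw d_9=0: τ_9=1, arrival time A_9=17
draw d_10=4: τ_10=1, arrival time A_10=18
draw d_11=1: τ_11=5, arrival time A_11=23
draw d_12=0: τ_12=1, arrival time A_12=24
N_t over t=0..12: 0:0 1:0 2:0 3:0 4:0 5:1 6:2 7:2 8:2 9:3 10:4 11:5 12:5


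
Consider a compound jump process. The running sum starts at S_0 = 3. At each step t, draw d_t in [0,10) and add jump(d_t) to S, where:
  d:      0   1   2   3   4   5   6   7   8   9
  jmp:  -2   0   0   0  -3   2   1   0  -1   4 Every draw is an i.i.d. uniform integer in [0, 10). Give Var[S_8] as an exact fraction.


Outcome values over d=0..9: [-2, 0, 0, 0, -3, 2, 1, 0, -1, 4]
Σy = 1, Σy² = 35, M = 10
μ = 1/10 = 1/10,  σ² = 35/10 − (1/10)² = 349/100
Independent increments: Var[S_8] = 8·σ² = 8·(349/100) = 698/25

698/25


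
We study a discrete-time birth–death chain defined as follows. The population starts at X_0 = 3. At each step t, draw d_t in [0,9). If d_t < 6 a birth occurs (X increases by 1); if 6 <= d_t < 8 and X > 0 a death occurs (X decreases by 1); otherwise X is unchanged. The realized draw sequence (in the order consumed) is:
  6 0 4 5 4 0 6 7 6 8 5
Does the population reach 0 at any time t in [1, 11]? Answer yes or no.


t=0: X=3, d=6 → death, X_1=2
t=1: X=2, d=0 → birth, X_2=3
t=2: X=3, d=4 → birth, X_3=4
t=3: X=4, d=5 → birth, X_4=5
t=4: X=5, d=4 → birth, X_5=6
t=5: X=6, d=0 → birth, X_6=7
t=6: X=7, d=6 → death, X_7=6
t=7: X=6, d=7 → death, X_8=5
t=8: X=5, d=6 → death, X_9=4
t=9: X=4, d=8 → hold, X_10=4
t=10: X=4, d=5 → birth, X_11=5

no


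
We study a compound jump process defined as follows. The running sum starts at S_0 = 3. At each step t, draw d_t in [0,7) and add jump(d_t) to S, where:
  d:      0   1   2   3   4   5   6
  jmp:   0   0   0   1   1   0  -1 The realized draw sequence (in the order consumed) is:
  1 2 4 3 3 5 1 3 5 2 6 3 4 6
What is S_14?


t=0: S=3, d=1, jump=0, S_1=3
t=1: S=3, d=2, jump=0, S_2=3
t=2: S=3, d=4, jump=1, S_3=4
t=3: S=4, d=3, jump=1, S_4=5
t=4: S=5, d=3, jump=1, S_5=6
t=5: S=6, d=5, jump=0, S_6=6
t=6: S=6, d=1, jump=0, S_7=6
t=7: S=6, d=3, jump=1, S_8=7
t=8: S=7, d=5, jump=0, S_9=7
t=9: S=7, d=2, jump=0, S_10=7
t=10: S=7, d=6, jump=-1, S_11=6
t=11: S=6, d=3, jump=1, S_12=7
t=12: S=7, d=4, jump=1, S_13=8
t=13: S=8, d=6, jump=-1, S_14=7

7


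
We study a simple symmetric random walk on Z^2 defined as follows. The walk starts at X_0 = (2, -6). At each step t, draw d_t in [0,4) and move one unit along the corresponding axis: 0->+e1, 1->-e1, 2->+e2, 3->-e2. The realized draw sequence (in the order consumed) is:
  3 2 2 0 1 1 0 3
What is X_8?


t=0: X=(2, -6), d=3 → -e2, X_1=(2, -7)
t=1: X=(2, -7), d=2 → +e2, X_2=(2, -6)
t=2: X=(2, -6), d=2 → +e2, X_3=(2, -5)
t=3: X=(2, -5), d=0 → +e1, X_4=(3, -5)
t=4: X=(3, -5), d=1 → -e1, X_5=(2, -5)
t=5: X=(2, -5), d=1 → -e1, X_6=(1, -5)
t=6: X=(1, -5), d=0 → +e1, X_7=(2, -5)
t=7: X=(2, -5), d=3 → -e2, X_8=(2, -6)

(2, -6)


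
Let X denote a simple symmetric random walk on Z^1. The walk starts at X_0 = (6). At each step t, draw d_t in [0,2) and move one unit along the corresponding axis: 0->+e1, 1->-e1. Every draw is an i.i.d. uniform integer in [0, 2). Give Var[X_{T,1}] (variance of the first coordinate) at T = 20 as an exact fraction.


20

Outcome values over d=0..1: [1, -1]
Σy = 0, Σy² = 2, M = 2
μ = 0/2 = 0,  σ² = 2/2 − (0)² = 1
Independent increments: Var[X_20] = 20·σ² = 20·(1) = 20


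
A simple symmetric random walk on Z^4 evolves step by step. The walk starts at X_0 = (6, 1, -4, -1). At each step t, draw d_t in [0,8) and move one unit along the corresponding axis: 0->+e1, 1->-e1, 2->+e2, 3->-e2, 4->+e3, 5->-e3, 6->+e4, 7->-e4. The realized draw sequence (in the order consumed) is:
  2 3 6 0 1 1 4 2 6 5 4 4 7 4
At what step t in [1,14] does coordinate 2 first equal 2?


1

t=0: X=(6, 1, -4, -1), d=2 → +e2, X_1=(6, 2, -4, -1)
t=1: X=(6, 2, -4, -1), d=3 → -e2, X_2=(6, 1, -4, -1)
t=2: X=(6, 1, -4, -1), d=6 → +e4, X_3=(6, 1, -4, 0)
t=3: X=(6, 1, -4, 0), d=0 → +e1, X_4=(7, 1, -4, 0)
t=4: X=(7, 1, -4, 0), d=1 → -e1, X_5=(6, 1, -4, 0)
t=5: X=(6, 1, -4, 0), d=1 → -e1, X_6=(5, 1, -4, 0)
t=6: X=(5, 1, -4, 0), d=4 → +e3, X_7=(5, 1, -3, 0)
t=7: X=(5, 1, -3, 0), d=2 → +e2, X_8=(5, 2, -3, 0)
t=8: X=(5, 2, -3, 0), d=6 → +e4, X_9=(5, 2, -3, 1)
t=9: X=(5, 2, -3, 1), d=5 → -e3, X_10=(5, 2, -4, 1)
t=10: X=(5, 2, -4, 1), d=4 → +e3, X_11=(5, 2, -3, 1)
t=11: X=(5, 2, -3, 1), d=4 → +e3, X_12=(5, 2, -2, 1)
t=12: X=(5, 2, -2, 1), d=7 → -e4, X_13=(5, 2, -2, 0)
t=13: X=(5, 2, -2, 0), d=4 → +e3, X_14=(5, 2, -1, 0)


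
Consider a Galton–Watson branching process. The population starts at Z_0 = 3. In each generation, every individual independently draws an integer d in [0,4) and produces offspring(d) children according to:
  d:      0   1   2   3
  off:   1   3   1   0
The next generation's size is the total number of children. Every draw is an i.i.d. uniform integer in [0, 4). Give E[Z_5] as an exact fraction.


9375/1024

Outcome values over d=0..3: [1, 3, 1, 0]
Σy = 5, Σy² = 11, M = 4
μ = 5/4 = 5/4,  σ² = 11/4 − (5/4)² = 19/16
E[Z_0] = 3
E[Z_1] = 5/4·E[Z_0] = 15/4
E[Z_2] = 5/4·E[Z_1] = 75/16
E[Z_3] = 5/4·E[Z_2] = 375/64
E[Z_4] = 5/4·E[Z_3] = 1875/256
E[Z_5] = 5/4·E[Z_4] = 9375/1024


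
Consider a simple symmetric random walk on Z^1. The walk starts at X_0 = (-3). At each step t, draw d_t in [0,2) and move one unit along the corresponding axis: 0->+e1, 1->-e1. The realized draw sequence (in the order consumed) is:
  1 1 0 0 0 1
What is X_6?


t=0: X=(-3), d=1 → -e1, X_1=(-4)
t=1: X=(-4), d=1 → -e1, X_2=(-5)
t=2: X=(-5), d=0 → +e1, X_3=(-4)
t=3: X=(-4), d=0 → +e1, X_4=(-3)
t=4: X=(-3), d=0 → +e1, X_5=(-2)
t=5: X=(-2), d=1 → -e1, X_6=(-3)

(-3)


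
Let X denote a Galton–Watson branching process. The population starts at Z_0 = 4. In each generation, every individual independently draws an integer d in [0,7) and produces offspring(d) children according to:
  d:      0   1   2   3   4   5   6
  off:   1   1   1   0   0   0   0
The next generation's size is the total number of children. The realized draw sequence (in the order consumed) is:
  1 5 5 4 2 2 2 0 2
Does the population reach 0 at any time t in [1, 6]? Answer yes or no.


no

gen 0: Z_0=4, draws=[1, 5, 5, 4], offspring=[1, 0, 0, 0], Z_1=1
gen 1: Z_1=1, draws=[2], offspring=[1], Z_2=1
gen 2: Z_2=1, draws=[2], offspring=[1], Z_3=1
gen 3: Z_3=1, draws=[2], offspring=[1], Z_4=1
gen 4: Z_4=1, draws=[0], offspring=[1], Z_5=1
gen 5: Z_5=1, draws=[2], offspring=[1], Z_6=1


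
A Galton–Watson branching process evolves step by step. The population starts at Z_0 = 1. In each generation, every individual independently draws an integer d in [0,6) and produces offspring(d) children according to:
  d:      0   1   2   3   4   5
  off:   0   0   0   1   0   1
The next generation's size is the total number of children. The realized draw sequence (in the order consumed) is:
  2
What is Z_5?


0

gen 0: Z_0=1, draws=[2], offspring=[0], Z_1=0
gen 1: Z_1=0, draws=[], offspring=[], Z_2=0
gen 2: Z_2=0, draws=[], offspring=[], Z_3=0
gen 3: Z_3=0, draws=[], offspring=[], Z_4=0
gen 4: Z_4=0, draws=[], offspring=[], Z_5=0


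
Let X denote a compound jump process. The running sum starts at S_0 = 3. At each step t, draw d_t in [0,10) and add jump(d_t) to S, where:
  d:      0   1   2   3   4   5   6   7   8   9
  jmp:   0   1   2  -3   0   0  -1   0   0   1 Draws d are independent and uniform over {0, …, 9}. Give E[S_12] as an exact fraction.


Outcome values over d=0..9: [0, 1, 2, -3, 0, 0, -1, 0, 0, 1]
Σy = 0, Σy² = 16, M = 10
μ = 0/10 = 0,  σ² = 16/10 − (0)² = 8/5
E[S_12] = 3 + 12·(0) = 3

3


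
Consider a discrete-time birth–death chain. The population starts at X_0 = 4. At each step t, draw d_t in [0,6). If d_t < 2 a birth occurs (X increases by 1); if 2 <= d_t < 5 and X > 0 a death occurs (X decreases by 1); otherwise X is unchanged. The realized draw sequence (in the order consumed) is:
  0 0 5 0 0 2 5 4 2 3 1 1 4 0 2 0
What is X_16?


6

t=0: X=4, d=0 → birth, X_1=5
t=1: X=5, d=0 → birth, X_2=6
t=2: X=6, d=5 → hold, X_3=6
t=3: X=6, d=0 → birth, X_4=7
t=4: X=7, d=0 → birth, X_5=8
t=5: X=8, d=2 → death, X_6=7
t=6: X=7, d=5 → hold, X_7=7
t=7: X=7, d=4 → death, X_8=6
t=8: X=6, d=2 → death, X_9=5
t=9: X=5, d=3 → death, X_10=4
t=10: X=4, d=1 → birth, X_11=5
t=11: X=5, d=1 → birth, X_12=6
t=12: X=6, d=4 → death, X_13=5
t=13: X=5, d=0 → birth, X_14=6
t=14: X=6, d=2 → death, X_15=5
t=15: X=5, d=0 → birth, X_16=6


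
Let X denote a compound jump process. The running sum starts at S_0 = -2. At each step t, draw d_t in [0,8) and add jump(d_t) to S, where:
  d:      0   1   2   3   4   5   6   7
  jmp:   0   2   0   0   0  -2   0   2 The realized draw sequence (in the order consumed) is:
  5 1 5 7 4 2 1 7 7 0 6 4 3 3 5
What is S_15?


2

t=0: S=-2, d=5, jump=-2, S_1=-4
t=1: S=-4, d=1, jump=2, S_2=-2
t=2: S=-2, d=5, jump=-2, S_3=-4
t=3: S=-4, d=7, jump=2, S_4=-2
t=4: S=-2, d=4, jump=0, S_5=-2
t=5: S=-2, d=2, jump=0, S_6=-2
t=6: S=-2, d=1, jump=2, S_7=0
t=7: S=0, d=7, jump=2, S_8=2
t=8: S=2, d=7, jump=2, S_9=4
t=9: S=4, d=0, jump=0, S_10=4
t=10: S=4, d=6, jump=0, S_11=4
t=11: S=4, d=4, jump=0, S_12=4
t=12: S=4, d=3, jump=0, S_13=4
t=13: S=4, d=3, jump=0, S_14=4
t=14: S=4, d=5, jump=-2, S_15=2


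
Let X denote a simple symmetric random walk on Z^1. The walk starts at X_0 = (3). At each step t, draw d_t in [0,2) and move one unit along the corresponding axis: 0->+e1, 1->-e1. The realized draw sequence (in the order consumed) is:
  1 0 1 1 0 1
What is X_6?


(1)

t=0: X=(3), d=1 → -e1, X_1=(2)
t=1: X=(2), d=0 → +e1, X_2=(3)
t=2: X=(3), d=1 → -e1, X_3=(2)
t=3: X=(2), d=1 → -e1, X_4=(1)
t=4: X=(1), d=0 → +e1, X_5=(2)
t=5: X=(2), d=1 → -e1, X_6=(1)


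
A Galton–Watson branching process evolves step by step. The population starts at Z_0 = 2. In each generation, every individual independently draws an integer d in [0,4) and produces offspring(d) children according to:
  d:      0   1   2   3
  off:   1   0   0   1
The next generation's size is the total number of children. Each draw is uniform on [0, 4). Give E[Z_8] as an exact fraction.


1/128

Outcome values over d=0..3: [1, 0, 0, 1]
Σy = 2, Σy² = 2, M = 4
μ = 2/4 = 1/2,  σ² = 2/4 − (1/2)² = 1/4
E[Z_0] = 2
E[Z_1] = 1/2·E[Z_0] = 1
E[Z_2] = 1/2·E[Z_1] = 1/2
E[Z_3] = 1/2·E[Z_2] = 1/4
E[Z_4] = 1/2·E[Z_3] = 1/8
E[Z_5] = 1/2·E[Z_4] = 1/16
E[Z_6] = 1/2·E[Z_5] = 1/32
E[Z_7] = 1/2·E[Z_6] = 1/64
E[Z_8] = 1/2·E[Z_7] = 1/128


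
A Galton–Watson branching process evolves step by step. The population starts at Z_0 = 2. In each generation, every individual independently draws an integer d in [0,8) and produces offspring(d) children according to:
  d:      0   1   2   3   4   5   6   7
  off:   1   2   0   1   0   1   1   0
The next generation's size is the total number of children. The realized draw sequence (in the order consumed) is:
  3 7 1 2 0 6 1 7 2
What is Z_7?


gen 0: Z_0=2, draws=[3, 7], offspring=[1, 0], Z_1=1
gen 1: Z_1=1, draws=[1], offspring=[2], Z_2=2
gen 2: Z_2=2, draws=[2, 0], offspring=[0, 1], Z_3=1
gen 3: Z_3=1, draws=[6], offspring=[1], Z_4=1
gen 4: Z_4=1, draws=[1], offspring=[2], Z_5=2
gen 5: Z_5=2, draws=[7, 2], offspring=[0, 0], Z_6=0
gen 6: Z_6=0, draws=[], offspring=[], Z_7=0

0


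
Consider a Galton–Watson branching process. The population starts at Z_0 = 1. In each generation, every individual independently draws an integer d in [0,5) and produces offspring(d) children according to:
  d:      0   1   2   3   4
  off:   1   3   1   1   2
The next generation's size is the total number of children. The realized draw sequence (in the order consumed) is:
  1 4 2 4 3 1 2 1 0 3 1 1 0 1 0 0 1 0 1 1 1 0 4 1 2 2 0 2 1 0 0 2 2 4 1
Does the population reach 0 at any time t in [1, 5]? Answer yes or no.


gen 0: Z_0=1, draws=[1], offspring=[3], Z_1=3
gen 1: Z_1=3, draws=[4, 2, 4], offspring=[2, 1, 2], Z_2=5
gen 2: Z_2=5, draws=[3, 1, 2, 1, 0], offspring=[1, 3, 1, 3, 1], Z_3=9
gen 3: Z_3=9, draws=[3, 1, 1, 0, 1, 0, 0, 1, 0], offspring=[1, 3, 3, 1, 3, 1, 1, 3, 1], Z_4=17
gen 4: Z_4=17, draws=[1, 1, 1, 0, 4, 1, 2, 2, 0, 2, 1, 0, 0, 2, 2, 4, 1], offspring=[3, 3, 3, 1, 2, 3, 1, 1, 1, 1, 3, 1, 1, 1, 1, 2, 3], Z_5=31

no


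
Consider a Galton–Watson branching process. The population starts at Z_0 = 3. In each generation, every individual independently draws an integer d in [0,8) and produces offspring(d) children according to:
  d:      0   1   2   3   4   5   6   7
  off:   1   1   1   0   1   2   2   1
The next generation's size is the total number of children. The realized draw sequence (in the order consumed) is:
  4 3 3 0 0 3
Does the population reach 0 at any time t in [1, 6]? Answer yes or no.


yes

gen 0: Z_0=3, draws=[4, 3, 3], offspring=[1, 0, 0], Z_1=1
gen 1: Z_1=1, draws=[0], offspring=[1], Z_2=1
gen 2: Z_2=1, draws=[0], offspring=[1], Z_3=1
gen 3: Z_3=1, draws=[3], offspring=[0], Z_4=0
gen 4: Z_4=0, draws=[], offspring=[], Z_5=0
gen 5: Z_5=0, draws=[], offspring=[], Z_6=0


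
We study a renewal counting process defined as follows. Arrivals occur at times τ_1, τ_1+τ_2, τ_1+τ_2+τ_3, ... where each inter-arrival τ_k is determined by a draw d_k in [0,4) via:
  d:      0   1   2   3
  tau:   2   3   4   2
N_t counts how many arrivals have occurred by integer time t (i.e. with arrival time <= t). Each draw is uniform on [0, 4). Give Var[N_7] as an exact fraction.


Inter-arrival values over d=0..3: [2, 3, 4, 2]
Each d has probability 1/4, so the pmf of τ is: f(2) = 1/2, f(3) = 1/4, f(4) = 1/4
Let p_n(j) = P(N_n = j), with p_0 = [1]. Condition on τ_1: p_n(0) = P(τ > n), and for j >= 1, p_n(j) = Σ_{k<=n} f(k)·p_{n−k}(j−1)
p_1 = [1]  (j = 0)
p_2 = [1/2, 1/2]  (j = 0..1)
p_3 = [1/4, 3/4]  (j = 0..1)
p_4 = [0, 3/4, 1/4]  (j = 0..2)
p_5 = [0, 1/2, 1/2]  (j = 0..2)
p_6 = [0, 3/16, 11/16, 1/8]  (j = 0..3)
p_7 = [0, 1/16, 5/8, 5/16]  (j = 0..3)
E[N_7] = Σ j·p_7(j) = 9/4;  E[N_7²] = Σ j²·p_7(j) = 43/8
Var[N_7] = 43/8 − (9/4)² = 5/16

5/16


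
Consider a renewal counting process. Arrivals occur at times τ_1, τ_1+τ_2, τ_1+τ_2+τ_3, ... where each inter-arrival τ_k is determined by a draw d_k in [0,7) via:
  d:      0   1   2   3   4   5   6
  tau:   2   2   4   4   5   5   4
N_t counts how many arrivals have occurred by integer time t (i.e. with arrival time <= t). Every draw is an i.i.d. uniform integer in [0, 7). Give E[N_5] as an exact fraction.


Inter-arrival values over d=0..6: [2, 2, 4, 4, 5, 5, 4]
Each d has probability 1/7, so the pmf of τ is: f(2) = 2/7, f(4) = 3/7, f(5) = 2/7
Renewal equation for m(n) = E[N_n]: condition on τ_1 = k (if k <= n, one arrival plus a fresh copy on the remaining n−k steps): m(n) = F(n) + Σ_{k<=n} f(k)·m(n−k), where F(n) = P(τ <= n) and m(0) = 0
m(1) = F(1) = 0
m(2) = F(2) = 2/7
m(3) = F(3) = 2/7
m(4) = F(4) + f(2)·m(2) = 5/7 + 2/7·2/7 = 39/49
m(5) = F(5) + f(2)·m(3) = 1 + 2/7·2/7 = 53/49
E[N_5] = m(5) = 53/49

53/49


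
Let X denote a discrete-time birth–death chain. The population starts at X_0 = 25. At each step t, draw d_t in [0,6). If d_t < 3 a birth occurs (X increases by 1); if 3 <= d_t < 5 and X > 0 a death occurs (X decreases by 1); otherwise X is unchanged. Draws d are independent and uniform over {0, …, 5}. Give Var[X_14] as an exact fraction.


X can drop by at most 1 per step and X_0 = 25 > T = 14, so X_t >= 25 − t >= 11 > 0 for every t <= 14: the floor at 0 (the 'and X > 0' condition) never binds. Hence X_14 = X_0 + Σ_{t<14} Y_t with i.i.d. increments Y_t = y(d_t) ∈ {+1, −1, 0}.
Outcome values over d=0..5: [1, 1, 1, -1, -1, 0]
Σy = 1, Σy² = 5, M = 6
μ = 1/6 = 1/6,  σ² = 5/6 − (1/6)² = 29/36
Independent increments: Var[X_14] = 14·σ² = 14·(29/36) = 203/18

203/18


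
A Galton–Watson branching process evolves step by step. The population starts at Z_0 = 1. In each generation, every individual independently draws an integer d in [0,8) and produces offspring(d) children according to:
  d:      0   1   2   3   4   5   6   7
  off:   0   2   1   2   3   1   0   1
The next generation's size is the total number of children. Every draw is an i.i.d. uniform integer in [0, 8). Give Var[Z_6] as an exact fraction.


Outcome values over d=0..7: [0, 2, 1, 2, 3, 1, 0, 1]
Σy = 10, Σy² = 20, M = 8
μ = 10/8 = 5/4,  σ² = 20/8 − (5/4)² = 15/16
V_0 = 0, E_0 = 1
V_1 = 15/16·E_0 + (5/4)²·V_0 = 15/16;  E_1 = 5/4
V_2 = 15/16·E_1 + (5/4)²·V_1 = 675/256;  E_2 = 25/16
V_3 = 15/16·E_2 + (5/4)²·V_2 = 22875/4096;  E_3 = 125/64
V_4 = 15/16·E_3 + (5/4)²·V_3 = 691875/65536;  E_4 = 625/256
V_5 = 15/16·E_4 + (5/4)²·V_4 = 19696875/1048576;  E_5 = 3125/1024
V_6 = 15/16·E_5 + (5/4)²·V_5 = 540421875/16777216;  E_6 = 15625/4096

540421875/16777216


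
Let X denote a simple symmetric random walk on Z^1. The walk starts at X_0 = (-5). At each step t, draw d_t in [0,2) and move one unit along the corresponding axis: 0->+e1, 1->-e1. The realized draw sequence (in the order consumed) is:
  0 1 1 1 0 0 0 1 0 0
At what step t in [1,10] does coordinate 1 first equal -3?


10

t=0: X=(-5), d=0 → +e1, X_1=(-4)
t=1: X=(-4), d=1 → -e1, X_2=(-5)
t=2: X=(-5), d=1 → -e1, X_3=(-6)
t=3: X=(-6), d=1 → -e1, X_4=(-7)
t=4: X=(-7), d=0 → +e1, X_5=(-6)
t=5: X=(-6), d=0 → +e1, X_6=(-5)
t=6: X=(-5), d=0 → +e1, X_7=(-4)
t=7: X=(-4), d=1 → -e1, X_8=(-5)
t=8: X=(-5), d=0 → +e1, X_9=(-4)
t=9: X=(-4), d=0 → +e1, X_10=(-3)


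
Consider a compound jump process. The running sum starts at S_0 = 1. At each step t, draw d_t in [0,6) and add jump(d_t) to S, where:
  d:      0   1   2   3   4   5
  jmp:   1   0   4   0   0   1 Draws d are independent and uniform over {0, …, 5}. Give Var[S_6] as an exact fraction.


Outcome values over d=0..5: [1, 0, 4, 0, 0, 1]
Σy = 6, Σy² = 18, M = 6
μ = 6/6 = 1,  σ² = 18/6 − (1)² = 2
Independent increments: Var[S_6] = 6·σ² = 6·(2) = 12

12


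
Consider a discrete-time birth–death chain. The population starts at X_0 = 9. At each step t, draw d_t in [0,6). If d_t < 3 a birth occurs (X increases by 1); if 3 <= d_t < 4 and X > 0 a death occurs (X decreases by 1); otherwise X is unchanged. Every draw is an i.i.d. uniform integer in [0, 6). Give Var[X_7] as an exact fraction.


35/9

X can drop by at most 1 per step and X_0 = 9 > T = 7, so X_t >= 9 − t >= 2 > 0 for every t <= 7: the floor at 0 (the 'and X > 0' condition) never binds. Hence X_7 = X_0 + Σ_{t<7} Y_t with i.i.d. increments Y_t = y(d_t) ∈ {+1, −1, 0}.
Outcome values over d=0..5: [1, 1, 1, -1, 0, 0]
Σy = 2, Σy² = 4, M = 6
μ = 2/6 = 1/3,  σ² = 4/6 − (1/3)² = 5/9
Independent increments: Var[X_7] = 7·σ² = 7·(5/9) = 35/9


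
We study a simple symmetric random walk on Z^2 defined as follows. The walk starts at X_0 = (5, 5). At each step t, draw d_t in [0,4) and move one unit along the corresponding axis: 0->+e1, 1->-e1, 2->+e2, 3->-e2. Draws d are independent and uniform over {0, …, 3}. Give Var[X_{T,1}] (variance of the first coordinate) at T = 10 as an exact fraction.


5

Outcome values over d=0..3: [1, -1, 0, 0]
Σy = 0, Σy² = 2, M = 4
μ = 0/4 = 0,  σ² = 2/4 − (0)² = 1/2
Independent increments: Var[X_10] = 10·σ² = 10·(1/2) = 5


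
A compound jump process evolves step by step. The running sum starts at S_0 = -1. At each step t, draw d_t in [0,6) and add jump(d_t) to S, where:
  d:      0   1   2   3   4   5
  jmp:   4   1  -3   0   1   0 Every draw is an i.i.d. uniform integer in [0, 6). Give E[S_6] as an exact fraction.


Outcome values over d=0..5: [4, 1, -3, 0, 1, 0]
Σy = 3, Σy² = 27, M = 6
μ = 3/6 = 1/2,  σ² = 27/6 − (1/2)² = 17/4
E[S_6] = -1 + 6·(1/2) = 2

2


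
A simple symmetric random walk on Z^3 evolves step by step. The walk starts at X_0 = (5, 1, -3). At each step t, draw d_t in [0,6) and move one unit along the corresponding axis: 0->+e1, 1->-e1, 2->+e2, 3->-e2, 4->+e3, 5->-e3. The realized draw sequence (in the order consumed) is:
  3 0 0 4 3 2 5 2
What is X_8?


(7, 1, -3)

t=0: X=(5, 1, -3), d=3 → -e2, X_1=(5, 0, -3)
t=1: X=(5, 0, -3), d=0 → +e1, X_2=(6, 0, -3)
t=2: X=(6, 0, -3), d=0 → +e1, X_3=(7, 0, -3)
t=3: X=(7, 0, -3), d=4 → +e3, X_4=(7, 0, -2)
t=4: X=(7, 0, -2), d=3 → -e2, X_5=(7, -1, -2)
t=5: X=(7, -1, -2), d=2 → +e2, X_6=(7, 0, -2)
t=6: X=(7, 0, -2), d=5 → -e3, X_7=(7, 0, -3)
t=7: X=(7, 0, -3), d=2 → +e2, X_8=(7, 1, -3)


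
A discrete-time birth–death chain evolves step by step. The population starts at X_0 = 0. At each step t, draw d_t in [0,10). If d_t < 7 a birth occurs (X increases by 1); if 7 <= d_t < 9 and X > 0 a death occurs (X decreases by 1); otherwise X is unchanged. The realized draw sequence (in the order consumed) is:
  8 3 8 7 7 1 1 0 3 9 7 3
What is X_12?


t=0: X=0, d=8 → hold, X_1=0
t=1: X=0, d=3 → birth, X_2=1
t=2: X=1, d=8 → death, X_3=0
t=3: X=0, d=7 → hold, X_4=0
t=4: X=0, d=7 → hold, X_5=0
t=5: X=0, d=1 → birth, X_6=1
t=6: X=1, d=1 → birth, X_7=2
t=7: X=2, d=0 → birth, X_8=3
t=8: X=3, d=3 → birth, X_9=4
t=9: X=4, d=9 → hold, X_10=4
t=10: X=4, d=7 → death, X_11=3
t=11: X=3, d=3 → birth, X_12=4

4


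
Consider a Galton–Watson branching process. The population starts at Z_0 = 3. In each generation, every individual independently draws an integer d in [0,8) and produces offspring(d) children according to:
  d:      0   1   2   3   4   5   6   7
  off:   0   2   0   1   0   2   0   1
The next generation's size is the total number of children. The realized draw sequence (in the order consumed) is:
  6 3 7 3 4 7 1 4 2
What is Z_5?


0

gen 0: Z_0=3, draws=[6, 3, 7], offspring=[0, 1, 1], Z_1=2
gen 1: Z_1=2, draws=[3, 4], offspring=[1, 0], Z_2=1
gen 2: Z_2=1, draws=[7], offspring=[1], Z_3=1
gen 3: Z_3=1, draws=[1], offspring=[2], Z_4=2
gen 4: Z_4=2, draws=[4, 2], offspring=[0, 0], Z_5=0


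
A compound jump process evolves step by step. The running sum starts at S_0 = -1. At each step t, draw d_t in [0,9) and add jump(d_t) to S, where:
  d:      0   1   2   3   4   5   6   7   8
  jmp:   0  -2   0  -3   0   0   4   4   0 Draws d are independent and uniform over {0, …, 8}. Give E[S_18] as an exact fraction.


5

Outcome values over d=0..8: [0, -2, 0, -3, 0, 0, 4, 4, 0]
Σy = 3, Σy² = 45, M = 9
μ = 3/9 = 1/3,  σ² = 45/9 − (1/3)² = 44/9
E[S_18] = -1 + 18·(1/3) = 5


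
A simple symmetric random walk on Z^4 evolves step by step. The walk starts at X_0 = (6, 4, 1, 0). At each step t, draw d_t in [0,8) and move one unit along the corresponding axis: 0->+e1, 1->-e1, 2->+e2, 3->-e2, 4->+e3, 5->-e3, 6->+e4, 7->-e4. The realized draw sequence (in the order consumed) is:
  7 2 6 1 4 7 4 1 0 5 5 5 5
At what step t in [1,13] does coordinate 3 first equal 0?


12

t=0: X=(6, 4, 1, 0), d=7 → -e4, X_1=(6, 4, 1, -1)
t=1: X=(6, 4, 1, -1), d=2 → +e2, X_2=(6, 5, 1, -1)
t=2: X=(6, 5, 1, -1), d=6 → +e4, X_3=(6, 5, 1, 0)
t=3: X=(6, 5, 1, 0), d=1 → -e1, X_4=(5, 5, 1, 0)
t=4: X=(5, 5, 1, 0), d=4 → +e3, X_5=(5, 5, 2, 0)
t=5: X=(5, 5, 2, 0), d=7 → -e4, X_6=(5, 5, 2, -1)
t=6: X=(5, 5, 2, -1), d=4 → +e3, X_7=(5, 5, 3, -1)
t=7: X=(5, 5, 3, -1), d=1 → -e1, X_8=(4, 5, 3, -1)
t=8: X=(4, 5, 3, -1), d=0 → +e1, X_9=(5, 5, 3, -1)
t=9: X=(5, 5, 3, -1), d=5 → -e3, X_10=(5, 5, 2, -1)
t=10: X=(5, 5, 2, -1), d=5 → -e3, X_11=(5, 5, 1, -1)
t=11: X=(5, 5, 1, -1), d=5 → -e3, X_12=(5, 5, 0, -1)
t=12: X=(5, 5, 0, -1), d=5 → -e3, X_13=(5, 5, -1, -1)


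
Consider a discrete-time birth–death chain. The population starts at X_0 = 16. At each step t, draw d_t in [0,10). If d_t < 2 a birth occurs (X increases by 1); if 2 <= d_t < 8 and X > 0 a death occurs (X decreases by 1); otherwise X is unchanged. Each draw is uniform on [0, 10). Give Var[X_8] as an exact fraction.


X can drop by at most 1 per step and X_0 = 16 > T = 8, so X_t >= 16 − t >= 8 > 0 for every t <= 8: the floor at 0 (the 'and X > 0' condition) never binds. Hence X_8 = X_0 + Σ_{t<8} Y_t with i.i.d. increments Y_t = y(d_t) ∈ {+1, −1, 0}.
Outcome values over d=0..9: [1, 1, -1, -1, -1, -1, -1, -1, 0, 0]
Σy = -4, Σy² = 8, M = 10
μ = -4/10 = -2/5,  σ² = 8/10 − (-2/5)² = 16/25
Independent increments: Var[X_8] = 8·σ² = 8·(16/25) = 128/25

128/25


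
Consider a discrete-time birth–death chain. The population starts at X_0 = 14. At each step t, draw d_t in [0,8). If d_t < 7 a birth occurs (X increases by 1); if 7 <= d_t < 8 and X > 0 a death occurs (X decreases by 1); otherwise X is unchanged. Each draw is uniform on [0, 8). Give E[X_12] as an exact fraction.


X can drop by at most 1 per step and X_0 = 14 > T = 12, so X_t >= 14 − t >= 2 > 0 for every t <= 12: the floor at 0 (the 'and X > 0' condition) never binds. Hence X_12 = X_0 + Σ_{t<12} Y_t with i.i.d. increments Y_t = y(d_t) ∈ {+1, −1, 0}.
Outcome values over d=0..7: [1, 1, 1, 1, 1, 1, 1, -1]
Σy = 6, Σy² = 8, M = 8
μ = 6/8 = 3/4,  σ² = 8/8 − (3/4)² = 7/16
E[X_12] = 14 + 12·(3/4) = 23

23


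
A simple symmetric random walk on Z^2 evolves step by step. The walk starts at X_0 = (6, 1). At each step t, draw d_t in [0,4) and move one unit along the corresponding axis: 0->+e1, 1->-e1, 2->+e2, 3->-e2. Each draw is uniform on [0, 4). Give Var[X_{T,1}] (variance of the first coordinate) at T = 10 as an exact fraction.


5

Outcome values over d=0..3: [1, -1, 0, 0]
Σy = 0, Σy² = 2, M = 4
μ = 0/4 = 0,  σ² = 2/4 − (0)² = 1/2
Independent increments: Var[X_10] = 10·σ² = 10·(1/2) = 5


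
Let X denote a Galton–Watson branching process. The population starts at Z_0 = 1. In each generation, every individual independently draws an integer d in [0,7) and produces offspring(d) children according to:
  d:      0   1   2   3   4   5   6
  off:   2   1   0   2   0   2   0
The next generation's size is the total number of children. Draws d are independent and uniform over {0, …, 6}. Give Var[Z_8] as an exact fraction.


48/7

Outcome values over d=0..6: [2, 1, 0, 2, 0, 2, 0]
Σy = 7, Σy² = 13, M = 7
μ = 7/7 = 1,  σ² = 13/7 − (1)² = 6/7
V_0 = 0, E_0 = 1
V_1 = 6/7·E_0 + (1)²·V_0 = 6/7;  E_1 = 1
V_2 = 6/7·E_1 + (1)²·V_1 = 12/7;  E_2 = 1
V_3 = 6/7·E_2 + (1)²·V_2 = 18/7;  E_3 = 1
V_4 = 6/7·E_3 + (1)²·V_3 = 24/7;  E_4 = 1
V_5 = 6/7·E_4 + (1)²·V_4 = 30/7;  E_5 = 1
V_6 = 6/7·E_5 + (1)²·V_5 = 36/7;  E_6 = 1
V_7 = 6/7·E_6 + (1)²·V_6 = 6;  E_7 = 1
V_8 = 6/7·E_7 + (1)²·V_7 = 48/7;  E_8 = 1


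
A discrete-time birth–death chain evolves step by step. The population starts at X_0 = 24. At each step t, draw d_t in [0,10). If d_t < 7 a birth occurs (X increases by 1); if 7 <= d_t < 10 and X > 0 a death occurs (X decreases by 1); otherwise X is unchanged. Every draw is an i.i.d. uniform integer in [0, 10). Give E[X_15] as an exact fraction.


X can drop by at most 1 per step and X_0 = 24 > T = 15, so X_t >= 24 − t >= 9 > 0 for every t <= 15: the floor at 0 (the 'and X > 0' condition) never binds. Hence X_15 = X_0 + Σ_{t<15} Y_t with i.i.d. increments Y_t = y(d_t) ∈ {+1, −1, 0}.
Outcome values over d=0..9: [1, 1, 1, 1, 1, 1, 1, -1, -1, -1]
Σy = 4, Σy² = 10, M = 10
μ = 4/10 = 2/5,  σ² = 10/10 − (2/5)² = 21/25
E[X_15] = 24 + 15·(2/5) = 30

30


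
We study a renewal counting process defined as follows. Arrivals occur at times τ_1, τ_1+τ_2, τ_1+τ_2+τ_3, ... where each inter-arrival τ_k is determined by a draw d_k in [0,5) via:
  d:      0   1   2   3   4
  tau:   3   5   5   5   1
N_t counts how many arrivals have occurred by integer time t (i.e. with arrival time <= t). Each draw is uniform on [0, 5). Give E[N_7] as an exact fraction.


120156/78125

Inter-arrival values over d=0..4: [3, 5, 5, 5, 1]
Each d has probability 1/5, so the pmf of τ is: f(1) = 1/5, f(3) = 1/5, f(5) = 3/5
Renewal equation for m(n) = E[N_n]: condition on τ_1 = k (if k <= n, one arrival plus a fresh copy on the remaining n−k steps): m(n) = F(n) + Σ_{k<=n} f(k)·m(n−k), where F(n) = P(τ <= n) and m(0) = 0
m(1) = F(1) = 1/5
m(2) = F(2) + f(1)·m(1) = 1/5 + 1/5·1/5 = 6/25
m(3) = F(3) + f(1)·m(2) = 2/5 + 1/5·6/25 = 56/125
m(4) = F(4) + f(1)·m(3) + f(3)·m(1) = 2/5 + 1/5·56/125 + 1/5·1/5 = 331/625
m(5) = F(5) + f(1)·m(4) + f(3)·m(2) = 1 + 1/5·331/625 + 1/5·6/25 = 3606/3125
m(6) = F(6) + f(1)·m(5) + f(3)·m(3) + f(5)·m(1) = 1 + 1/5·3606/3125 + 1/5·56/125 + 3/5·1/5 = 22506/15625
m(7) = F(7) + f(1)·m(6) + f(3)·m(4) + f(5)·m(2) = 1 + 1/5·22506/15625 + 1/5·331/625 + 3/5·6/25 = 120156/78125
E[N_7] = m(7) = 120156/78125


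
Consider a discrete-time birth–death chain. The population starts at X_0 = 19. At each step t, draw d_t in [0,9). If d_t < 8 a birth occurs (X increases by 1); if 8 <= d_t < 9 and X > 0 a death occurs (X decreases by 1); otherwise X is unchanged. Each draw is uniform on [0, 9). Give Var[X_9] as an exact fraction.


32/9

X can drop by at most 1 per step and X_0 = 19 > T = 9, so X_t >= 19 − t >= 10 > 0 for every t <= 9: the floor at 0 (the 'and X > 0' condition) never binds. Hence X_9 = X_0 + Σ_{t<9} Y_t with i.i.d. increments Y_t = y(d_t) ∈ {+1, −1, 0}.
Outcome values over d=0..8: [1, 1, 1, 1, 1, 1, 1, 1, -1]
Σy = 7, Σy² = 9, M = 9
μ = 7/9 = 7/9,  σ² = 9/9 − (7/9)² = 32/81
Independent increments: Var[X_9] = 9·σ² = 9·(32/81) = 32/9


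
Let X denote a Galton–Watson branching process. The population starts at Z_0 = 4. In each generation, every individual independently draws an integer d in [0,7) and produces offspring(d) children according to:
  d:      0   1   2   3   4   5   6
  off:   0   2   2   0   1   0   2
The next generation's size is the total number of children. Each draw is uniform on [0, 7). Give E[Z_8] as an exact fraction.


4

Outcome values over d=0..6: [0, 2, 2, 0, 1, 0, 2]
Σy = 7, Σy² = 13, M = 7
μ = 7/7 = 1,  σ² = 13/7 − (1)² = 6/7
E[Z_0] = 4
E[Z_1] = 1·E[Z_0] = 4
E[Z_2] = 1·E[Z_1] = 4
E[Z_3] = 1·E[Z_2] = 4
E[Z_4] = 1·E[Z_3] = 4
E[Z_5] = 1·E[Z_4] = 4
E[Z_6] = 1·E[Z_5] = 4
E[Z_7] = 1·E[Z_6] = 4
E[Z_8] = 1·E[Z_7] = 4


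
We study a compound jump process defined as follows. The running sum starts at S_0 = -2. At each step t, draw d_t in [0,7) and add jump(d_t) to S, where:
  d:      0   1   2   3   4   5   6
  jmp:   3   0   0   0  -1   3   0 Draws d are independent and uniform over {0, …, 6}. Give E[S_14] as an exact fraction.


8

Outcome values over d=0..6: [3, 0, 0, 0, -1, 3, 0]
Σy = 5, Σy² = 19, M = 7
μ = 5/7 = 5/7,  σ² = 19/7 − (5/7)² = 108/49
E[S_14] = -2 + 14·(5/7) = 8


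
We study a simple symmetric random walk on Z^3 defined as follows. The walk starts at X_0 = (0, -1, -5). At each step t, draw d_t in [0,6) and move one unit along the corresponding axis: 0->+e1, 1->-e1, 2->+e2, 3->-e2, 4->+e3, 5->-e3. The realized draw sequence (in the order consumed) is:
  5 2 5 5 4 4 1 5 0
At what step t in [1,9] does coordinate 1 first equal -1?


7

t=0: X=(0, -1, -5), d=5 → -e3, X_1=(0, -1, -6)
t=1: X=(0, -1, -6), d=2 → +e2, X_2=(0, 0, -6)
t=2: X=(0, 0, -6), d=5 → -e3, X_3=(0, 0, -7)
t=3: X=(0, 0, -7), d=5 → -e3, X_4=(0, 0, -8)
t=4: X=(0, 0, -8), d=4 → +e3, X_5=(0, 0, -7)
t=5: X=(0, 0, -7), d=4 → +e3, X_6=(0, 0, -6)
t=6: X=(0, 0, -6), d=1 → -e1, X_7=(-1, 0, -6)
t=7: X=(-1, 0, -6), d=5 → -e3, X_8=(-1, 0, -7)
t=8: X=(-1, 0, -7), d=0 → +e1, X_9=(0, 0, -7)


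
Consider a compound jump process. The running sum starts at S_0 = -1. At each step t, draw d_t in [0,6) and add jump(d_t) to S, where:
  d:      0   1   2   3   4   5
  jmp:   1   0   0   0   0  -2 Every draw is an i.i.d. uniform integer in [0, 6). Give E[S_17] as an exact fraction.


-23/6

Outcome values over d=0..5: [1, 0, 0, 0, 0, -2]
Σy = -1, Σy² = 5, M = 6
μ = -1/6 = -1/6,  σ² = 5/6 − (-1/6)² = 29/36
E[S_17] = -1 + 17·(-1/6) = -23/6


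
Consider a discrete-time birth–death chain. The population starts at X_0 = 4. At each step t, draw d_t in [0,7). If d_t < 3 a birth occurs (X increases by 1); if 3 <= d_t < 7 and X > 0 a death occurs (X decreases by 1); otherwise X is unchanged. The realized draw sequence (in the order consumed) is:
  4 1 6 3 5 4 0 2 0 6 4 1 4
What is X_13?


1

t=0: X=4, d=4 → death, X_1=3
t=1: X=3, d=1 → birth, X_2=4
t=2: X=4, d=6 → death, X_3=3
t=3: X=3, d=3 → death, X_4=2
t=4: X=2, d=5 → death, X_5=1
t=5: X=1, d=4 → death, X_6=0
t=6: X=0, d=0 → birth, X_7=1
t=7: X=1, d=2 → birth, X_8=2
t=8: X=2, d=0 → birth, X_9=3
t=9: X=3, d=6 → death, X_10=2
t=10: X=2, d=4 → death, X_11=1
t=11: X=1, d=1 → birth, X_12=2
t=12: X=2, d=4 → death, X_13=1


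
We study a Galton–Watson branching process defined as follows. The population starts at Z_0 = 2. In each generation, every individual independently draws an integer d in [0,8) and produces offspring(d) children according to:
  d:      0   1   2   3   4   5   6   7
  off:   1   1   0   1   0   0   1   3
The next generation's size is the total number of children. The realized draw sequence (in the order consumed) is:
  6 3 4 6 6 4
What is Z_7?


0

gen 0: Z_0=2, draws=[6, 3], offspring=[1, 1], Z_1=2
gen 1: Z_1=2, draws=[4, 6], offspring=[0, 1], Z_2=1
gen 2: Z_2=1, draws=[6], offspring=[1], Z_3=1
gen 3: Z_3=1, draws=[4], offspring=[0], Z_4=0
gen 4: Z_4=0, draws=[], offspring=[], Z_5=0
gen 5: Z_5=0, draws=[], offspring=[], Z_6=0
gen 6: Z_6=0, draws=[], offspring=[], Z_7=0


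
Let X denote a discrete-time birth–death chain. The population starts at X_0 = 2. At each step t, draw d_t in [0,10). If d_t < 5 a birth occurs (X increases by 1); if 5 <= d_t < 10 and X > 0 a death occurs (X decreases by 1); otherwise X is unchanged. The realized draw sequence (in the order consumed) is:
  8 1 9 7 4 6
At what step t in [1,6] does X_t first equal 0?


t=0: X=2, d=8 → death, X_1=1
t=1: X=1, d=1 → birth, X_2=2
t=2: X=2, d=9 → death, X_3=1
t=3: X=1, d=7 → death, X_4=0
t=4: X=0, d=4 → birth, X_5=1
t=5: X=1, d=6 → death, X_6=0

4


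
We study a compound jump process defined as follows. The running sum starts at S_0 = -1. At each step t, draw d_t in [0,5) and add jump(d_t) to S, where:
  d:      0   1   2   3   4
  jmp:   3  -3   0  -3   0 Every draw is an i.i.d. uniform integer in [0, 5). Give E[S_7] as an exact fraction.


-26/5

Outcome values over d=0..4: [3, -3, 0, -3, 0]
Σy = -3, Σy² = 27, M = 5
μ = -3/5 = -3/5,  σ² = 27/5 − (-3/5)² = 126/25
E[S_7] = -1 + 7·(-3/5) = -26/5


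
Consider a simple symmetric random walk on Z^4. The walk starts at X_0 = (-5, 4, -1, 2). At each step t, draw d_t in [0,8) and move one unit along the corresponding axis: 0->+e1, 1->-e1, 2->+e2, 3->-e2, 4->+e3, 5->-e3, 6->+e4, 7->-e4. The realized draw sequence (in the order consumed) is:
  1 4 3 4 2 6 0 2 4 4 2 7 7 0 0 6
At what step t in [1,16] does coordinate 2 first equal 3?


t=0: X=(-5, 4, -1, 2), d=1 → -e1, X_1=(-6, 4, -1, 2)
t=1: X=(-6, 4, -1, 2), d=4 → +e3, X_2=(-6, 4, 0, 2)
t=2: X=(-6, 4, 0, 2), d=3 → -e2, X_3=(-6, 3, 0, 2)
t=3: X=(-6, 3, 0, 2), d=4 → +e3, X_4=(-6, 3, 1, 2)
t=4: X=(-6, 3, 1, 2), d=2 → +e2, X_5=(-6, 4, 1, 2)
t=5: X=(-6, 4, 1, 2), d=6 → +e4, X_6=(-6, 4, 1, 3)
t=6: X=(-6, 4, 1, 3), d=0 → +e1, X_7=(-5, 4, 1, 3)
t=7: X=(-5, 4, 1, 3), d=2 → +e2, X_8=(-5, 5, 1, 3)
t=8: X=(-5, 5, 1, 3), d=4 → +e3, X_9=(-5, 5, 2, 3)
t=9: X=(-5, 5, 2, 3), d=4 → +e3, X_10=(-5, 5, 3, 3)
t=10: X=(-5, 5, 3, 3), d=2 → +e2, X_11=(-5, 6, 3, 3)
t=11: X=(-5, 6, 3, 3), d=7 → -e4, X_12=(-5, 6, 3, 2)
t=12: X=(-5, 6, 3, 2), d=7 → -e4, X_13=(-5, 6, 3, 1)
t=13: X=(-5, 6, 3, 1), d=0 → +e1, X_14=(-4, 6, 3, 1)
t=14: X=(-4, 6, 3, 1), d=0 → +e1, X_15=(-3, 6, 3, 1)
t=15: X=(-3, 6, 3, 1), d=6 → +e4, X_16=(-3, 6, 3, 2)

3
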